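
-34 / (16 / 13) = -221 / 8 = -27.62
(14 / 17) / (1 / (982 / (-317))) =-13748 / 5389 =-2.55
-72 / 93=-24 / 31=-0.77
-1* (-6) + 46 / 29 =7.59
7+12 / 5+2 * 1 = 57 / 5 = 11.40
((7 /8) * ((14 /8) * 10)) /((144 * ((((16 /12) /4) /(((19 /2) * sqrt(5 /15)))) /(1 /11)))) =4655 * sqrt(3) /50688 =0.16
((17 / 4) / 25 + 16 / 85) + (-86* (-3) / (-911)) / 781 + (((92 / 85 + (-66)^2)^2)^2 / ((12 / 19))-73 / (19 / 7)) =4832094175989264130725275760191 / 8467982673067500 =570631089191737.00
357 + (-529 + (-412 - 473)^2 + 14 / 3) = 2349173 / 3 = 783057.67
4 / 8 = 1 / 2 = 0.50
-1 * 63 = -63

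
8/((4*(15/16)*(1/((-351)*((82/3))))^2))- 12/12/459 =450651517051/2295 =196362316.80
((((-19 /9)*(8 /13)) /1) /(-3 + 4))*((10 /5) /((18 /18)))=-304 /117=-2.60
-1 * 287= -287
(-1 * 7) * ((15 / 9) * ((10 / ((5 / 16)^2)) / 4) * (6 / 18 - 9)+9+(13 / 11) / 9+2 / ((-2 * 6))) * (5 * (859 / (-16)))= -2147873665 / 3168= -677990.42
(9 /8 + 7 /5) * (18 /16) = 909 /320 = 2.84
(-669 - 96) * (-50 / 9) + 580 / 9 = 38830 / 9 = 4314.44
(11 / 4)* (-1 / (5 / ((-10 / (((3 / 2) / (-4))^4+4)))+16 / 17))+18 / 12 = 1212451 / 297666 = 4.07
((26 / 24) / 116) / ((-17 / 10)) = -65 / 11832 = -0.01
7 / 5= 1.40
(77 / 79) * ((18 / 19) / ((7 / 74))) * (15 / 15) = 14652 / 1501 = 9.76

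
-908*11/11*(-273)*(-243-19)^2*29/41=493456729584/41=12035529989.85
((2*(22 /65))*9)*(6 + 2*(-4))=-12.18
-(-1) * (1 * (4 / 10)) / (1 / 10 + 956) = 4 / 9561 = 0.00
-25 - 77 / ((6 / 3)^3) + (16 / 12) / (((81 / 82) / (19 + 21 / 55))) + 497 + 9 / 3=491.54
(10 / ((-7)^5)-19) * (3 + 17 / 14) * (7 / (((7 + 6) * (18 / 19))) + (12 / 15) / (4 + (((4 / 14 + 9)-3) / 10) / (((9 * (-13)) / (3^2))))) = -61.72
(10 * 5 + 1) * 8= 408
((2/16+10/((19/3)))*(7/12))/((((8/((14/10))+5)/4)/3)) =12691/11400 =1.11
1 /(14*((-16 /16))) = -1 /14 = -0.07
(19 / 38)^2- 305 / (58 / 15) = -78.63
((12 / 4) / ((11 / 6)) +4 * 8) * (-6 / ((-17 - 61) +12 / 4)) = 2.69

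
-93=-93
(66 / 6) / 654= 11 / 654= 0.02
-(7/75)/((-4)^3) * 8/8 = 7/4800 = 0.00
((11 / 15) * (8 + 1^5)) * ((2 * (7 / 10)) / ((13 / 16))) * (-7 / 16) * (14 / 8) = -11319 / 1300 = -8.71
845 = 845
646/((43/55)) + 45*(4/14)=252580/301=839.14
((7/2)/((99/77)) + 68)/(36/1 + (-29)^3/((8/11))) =-5092/2411919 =-0.00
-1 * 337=-337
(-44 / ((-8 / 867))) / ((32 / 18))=85833 / 32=2682.28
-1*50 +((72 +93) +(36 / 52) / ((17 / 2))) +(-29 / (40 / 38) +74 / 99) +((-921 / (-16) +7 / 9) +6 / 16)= 257286889 / 1750320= 146.99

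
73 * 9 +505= 1162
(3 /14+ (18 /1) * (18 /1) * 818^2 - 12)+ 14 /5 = 15175731691 /70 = 216796167.01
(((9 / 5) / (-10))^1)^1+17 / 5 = 161 / 50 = 3.22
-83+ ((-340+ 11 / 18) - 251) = -12121 / 18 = -673.39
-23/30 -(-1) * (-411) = -12353/30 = -411.77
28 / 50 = 0.56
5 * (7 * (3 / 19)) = 105 / 19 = 5.53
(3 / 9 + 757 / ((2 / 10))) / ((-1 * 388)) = -2839 / 291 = -9.76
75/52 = 1.44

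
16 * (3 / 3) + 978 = 994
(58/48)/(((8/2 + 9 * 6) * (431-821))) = -1/18720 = -0.00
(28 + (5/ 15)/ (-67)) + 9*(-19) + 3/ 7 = -200605/ 1407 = -142.58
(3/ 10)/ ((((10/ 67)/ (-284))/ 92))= -1312932/ 25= -52517.28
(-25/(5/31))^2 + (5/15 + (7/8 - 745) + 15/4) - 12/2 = 558695/24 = 23278.96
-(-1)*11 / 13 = 11 / 13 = 0.85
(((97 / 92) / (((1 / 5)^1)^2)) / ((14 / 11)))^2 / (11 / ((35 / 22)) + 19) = 3557778125 / 214951744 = 16.55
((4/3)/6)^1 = 2/9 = 0.22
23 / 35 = 0.66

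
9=9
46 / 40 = 1.15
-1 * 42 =-42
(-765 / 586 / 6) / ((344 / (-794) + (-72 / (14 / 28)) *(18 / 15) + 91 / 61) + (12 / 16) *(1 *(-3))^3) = 0.00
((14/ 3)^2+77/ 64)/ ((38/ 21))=92659/ 7296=12.70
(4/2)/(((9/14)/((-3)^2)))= 28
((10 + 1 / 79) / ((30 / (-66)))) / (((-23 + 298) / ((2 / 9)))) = -1582 / 88875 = -0.02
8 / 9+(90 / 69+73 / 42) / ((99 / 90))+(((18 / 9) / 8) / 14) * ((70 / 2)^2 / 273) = 6191137 / 1657656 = 3.73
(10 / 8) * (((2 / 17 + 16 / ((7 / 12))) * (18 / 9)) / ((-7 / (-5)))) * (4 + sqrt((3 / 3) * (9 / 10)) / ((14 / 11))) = 270435 * sqrt(10) / 23324 + 163900 / 833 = 233.42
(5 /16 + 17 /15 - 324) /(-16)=77413 /3840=20.16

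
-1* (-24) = 24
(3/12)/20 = 1/80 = 0.01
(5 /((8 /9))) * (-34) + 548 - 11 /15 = 21361 /60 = 356.02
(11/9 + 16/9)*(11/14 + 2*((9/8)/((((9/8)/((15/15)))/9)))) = 789/14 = 56.36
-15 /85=-3 /17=-0.18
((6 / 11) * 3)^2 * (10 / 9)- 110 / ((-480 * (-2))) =33229 / 11616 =2.86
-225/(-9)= 25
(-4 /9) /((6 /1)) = -2 /27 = -0.07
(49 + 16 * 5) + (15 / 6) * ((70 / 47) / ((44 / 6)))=133911 / 1034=129.51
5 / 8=0.62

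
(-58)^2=3364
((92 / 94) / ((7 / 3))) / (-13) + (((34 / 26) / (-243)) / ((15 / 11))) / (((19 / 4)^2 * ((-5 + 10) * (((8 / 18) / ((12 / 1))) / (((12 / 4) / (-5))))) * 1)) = -55060882 / 1736996625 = -0.03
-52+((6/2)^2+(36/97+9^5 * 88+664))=504102537/97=5196933.37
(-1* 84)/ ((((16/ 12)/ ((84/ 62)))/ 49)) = -129654/ 31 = -4182.39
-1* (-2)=2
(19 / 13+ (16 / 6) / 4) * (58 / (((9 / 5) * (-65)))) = -4814 / 4563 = -1.06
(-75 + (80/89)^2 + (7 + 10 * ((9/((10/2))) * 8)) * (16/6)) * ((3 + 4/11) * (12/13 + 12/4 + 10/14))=5123.68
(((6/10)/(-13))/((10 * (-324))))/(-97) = -1/6809400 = -0.00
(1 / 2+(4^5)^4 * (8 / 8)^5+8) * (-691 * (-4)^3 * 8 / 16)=24312401113570864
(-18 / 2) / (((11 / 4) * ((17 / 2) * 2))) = -36 / 187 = -0.19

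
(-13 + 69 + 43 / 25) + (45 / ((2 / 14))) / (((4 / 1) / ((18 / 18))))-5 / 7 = 95029 / 700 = 135.76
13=13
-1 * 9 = -9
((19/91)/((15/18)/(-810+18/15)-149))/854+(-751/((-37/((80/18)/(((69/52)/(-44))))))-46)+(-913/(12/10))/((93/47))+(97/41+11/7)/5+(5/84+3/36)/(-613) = -17207120796689337423566297/5029794957731987558934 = -3421.04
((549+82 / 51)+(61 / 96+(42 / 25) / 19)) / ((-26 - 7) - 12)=-427392319 / 34884000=-12.25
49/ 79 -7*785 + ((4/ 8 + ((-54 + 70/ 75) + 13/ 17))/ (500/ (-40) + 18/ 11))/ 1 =-26430584809/ 4814655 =-5489.61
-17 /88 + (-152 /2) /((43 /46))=-308379 /3784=-81.50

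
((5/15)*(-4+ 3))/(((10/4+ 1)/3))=-2/7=-0.29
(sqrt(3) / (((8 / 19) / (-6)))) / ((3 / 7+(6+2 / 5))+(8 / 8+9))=-105 * sqrt(3) / 124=-1.47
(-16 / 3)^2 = 256 / 9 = 28.44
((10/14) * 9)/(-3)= -15/7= -2.14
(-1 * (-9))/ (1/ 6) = 54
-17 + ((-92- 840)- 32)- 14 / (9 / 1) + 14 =-8717 / 9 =-968.56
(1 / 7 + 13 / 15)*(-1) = -106 / 105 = -1.01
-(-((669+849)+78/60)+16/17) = 258121/170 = 1518.36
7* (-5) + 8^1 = -27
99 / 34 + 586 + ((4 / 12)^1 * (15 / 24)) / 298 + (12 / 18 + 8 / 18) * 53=236286839 / 364752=647.80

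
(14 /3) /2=7 /3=2.33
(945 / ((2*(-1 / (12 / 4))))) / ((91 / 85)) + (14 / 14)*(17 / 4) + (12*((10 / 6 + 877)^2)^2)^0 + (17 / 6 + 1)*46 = -178223 / 156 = -1142.46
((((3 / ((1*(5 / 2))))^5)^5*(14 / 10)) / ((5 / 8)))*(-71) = -113038825207000492670976 / 7450580596923828125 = -15171.81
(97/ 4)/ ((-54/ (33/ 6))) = -1067/ 432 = -2.47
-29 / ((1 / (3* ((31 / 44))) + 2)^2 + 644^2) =-250821 / 3587104564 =-0.00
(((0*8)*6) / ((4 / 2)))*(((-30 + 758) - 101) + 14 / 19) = 0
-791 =-791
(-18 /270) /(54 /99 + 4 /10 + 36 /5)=-11 /1344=-0.01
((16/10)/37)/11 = 8/2035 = 0.00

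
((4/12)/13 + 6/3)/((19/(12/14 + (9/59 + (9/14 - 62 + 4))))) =-6.01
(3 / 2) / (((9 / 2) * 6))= 1 / 18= 0.06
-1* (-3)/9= 1/3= 0.33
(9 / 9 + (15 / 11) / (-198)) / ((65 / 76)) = 27398 / 23595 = 1.16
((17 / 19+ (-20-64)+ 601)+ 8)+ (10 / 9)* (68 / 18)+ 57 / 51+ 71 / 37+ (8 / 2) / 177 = 30450319750 / 57113829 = 533.15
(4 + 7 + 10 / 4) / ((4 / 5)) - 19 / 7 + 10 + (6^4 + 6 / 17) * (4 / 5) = 5051517 / 4760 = 1061.24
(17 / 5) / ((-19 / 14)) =-238 / 95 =-2.51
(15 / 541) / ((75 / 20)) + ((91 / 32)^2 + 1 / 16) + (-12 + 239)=130273109 / 553984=235.16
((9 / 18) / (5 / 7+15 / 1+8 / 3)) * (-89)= -1869 / 772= -2.42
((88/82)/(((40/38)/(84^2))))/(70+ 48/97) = 71523144/700895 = 102.05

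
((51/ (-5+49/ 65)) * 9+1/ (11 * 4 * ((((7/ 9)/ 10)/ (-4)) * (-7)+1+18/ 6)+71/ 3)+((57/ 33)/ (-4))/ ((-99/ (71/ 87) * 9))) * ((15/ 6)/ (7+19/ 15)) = -980926070002075/ 30007572175944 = -32.69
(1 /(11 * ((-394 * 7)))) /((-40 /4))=1 /303380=0.00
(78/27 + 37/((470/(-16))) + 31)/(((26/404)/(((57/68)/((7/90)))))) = 397296327/72709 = 5464.20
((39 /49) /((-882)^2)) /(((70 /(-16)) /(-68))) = 0.00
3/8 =0.38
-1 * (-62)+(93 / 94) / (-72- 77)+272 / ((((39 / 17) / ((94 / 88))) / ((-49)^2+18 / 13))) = 23770821136135 / 78111462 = 304319.24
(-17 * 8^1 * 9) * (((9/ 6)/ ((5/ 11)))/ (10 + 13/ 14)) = -1848/ 5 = -369.60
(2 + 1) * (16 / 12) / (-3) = -4 / 3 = -1.33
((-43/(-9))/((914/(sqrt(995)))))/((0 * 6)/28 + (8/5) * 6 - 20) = -215 * sqrt(995)/427752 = -0.02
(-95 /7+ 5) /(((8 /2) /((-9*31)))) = 4185 /7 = 597.86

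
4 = 4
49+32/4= 57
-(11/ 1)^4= -14641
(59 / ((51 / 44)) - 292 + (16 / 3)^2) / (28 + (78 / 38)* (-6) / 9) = -309092 / 38709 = -7.99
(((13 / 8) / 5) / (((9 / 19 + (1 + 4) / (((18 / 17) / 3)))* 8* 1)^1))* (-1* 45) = -6669 / 53408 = -0.12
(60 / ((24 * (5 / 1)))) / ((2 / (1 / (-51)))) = -0.00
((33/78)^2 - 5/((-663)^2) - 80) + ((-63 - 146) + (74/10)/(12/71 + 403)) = -72678129400823/251653252500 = -288.80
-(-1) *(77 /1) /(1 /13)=1001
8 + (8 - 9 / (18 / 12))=10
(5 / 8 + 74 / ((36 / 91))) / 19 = 13513 / 1368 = 9.88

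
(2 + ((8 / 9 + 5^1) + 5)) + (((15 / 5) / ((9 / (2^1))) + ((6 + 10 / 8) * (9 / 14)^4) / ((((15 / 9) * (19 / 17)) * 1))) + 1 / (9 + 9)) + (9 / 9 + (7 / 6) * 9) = 3386499551 / 131382720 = 25.78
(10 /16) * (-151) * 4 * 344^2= -44671840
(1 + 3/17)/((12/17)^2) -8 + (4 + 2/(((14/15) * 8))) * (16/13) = -1265/3276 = -0.39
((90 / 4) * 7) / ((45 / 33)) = 231 / 2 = 115.50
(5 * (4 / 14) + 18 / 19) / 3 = 316 / 399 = 0.79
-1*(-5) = 5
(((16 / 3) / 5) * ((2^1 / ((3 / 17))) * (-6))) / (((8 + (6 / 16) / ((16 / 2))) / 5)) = -69632 / 1545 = -45.07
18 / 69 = 6 / 23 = 0.26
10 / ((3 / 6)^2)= 40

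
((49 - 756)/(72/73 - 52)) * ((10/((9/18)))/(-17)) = -36865/2261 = -16.30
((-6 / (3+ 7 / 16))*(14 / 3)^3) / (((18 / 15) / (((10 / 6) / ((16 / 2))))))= -27440 / 891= -30.80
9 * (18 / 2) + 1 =82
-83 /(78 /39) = -41.50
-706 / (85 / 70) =-9884 / 17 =-581.41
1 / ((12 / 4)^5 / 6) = 2 / 81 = 0.02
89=89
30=30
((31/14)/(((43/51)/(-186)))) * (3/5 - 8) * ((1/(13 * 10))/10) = 5440221/1956500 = 2.78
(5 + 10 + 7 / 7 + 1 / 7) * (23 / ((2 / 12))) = 15594 / 7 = 2227.71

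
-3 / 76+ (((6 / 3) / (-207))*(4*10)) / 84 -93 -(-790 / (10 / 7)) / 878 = -13403142065 / 145033308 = -92.41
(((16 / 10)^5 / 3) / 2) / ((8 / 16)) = 32768 / 9375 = 3.50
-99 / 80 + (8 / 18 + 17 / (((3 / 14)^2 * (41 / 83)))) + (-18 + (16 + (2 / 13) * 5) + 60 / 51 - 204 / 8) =1572540683 / 2174640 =723.13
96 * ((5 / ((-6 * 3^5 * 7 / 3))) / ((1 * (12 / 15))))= -100 / 567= -0.18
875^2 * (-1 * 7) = -5359375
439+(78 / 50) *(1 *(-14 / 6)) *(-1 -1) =446.28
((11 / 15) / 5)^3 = 1331 / 421875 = 0.00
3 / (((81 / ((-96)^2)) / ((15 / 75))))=1024 / 15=68.27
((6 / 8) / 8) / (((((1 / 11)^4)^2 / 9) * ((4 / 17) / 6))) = 295172179137 / 64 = 4612065299.02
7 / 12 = 0.58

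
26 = 26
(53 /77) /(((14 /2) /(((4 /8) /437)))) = 53 /471086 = 0.00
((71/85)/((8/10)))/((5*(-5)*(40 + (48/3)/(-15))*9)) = -71/595680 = -0.00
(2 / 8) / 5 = 1 / 20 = 0.05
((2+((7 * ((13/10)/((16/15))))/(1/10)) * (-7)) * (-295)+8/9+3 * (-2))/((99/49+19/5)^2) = 1517601810725/292820544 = 5182.70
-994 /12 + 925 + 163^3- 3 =4331586.17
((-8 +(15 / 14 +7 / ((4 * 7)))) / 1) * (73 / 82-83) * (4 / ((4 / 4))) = 1259071 / 574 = 2193.50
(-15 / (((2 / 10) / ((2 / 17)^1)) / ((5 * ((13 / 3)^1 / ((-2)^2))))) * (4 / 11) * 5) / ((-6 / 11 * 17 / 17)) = 8125 / 51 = 159.31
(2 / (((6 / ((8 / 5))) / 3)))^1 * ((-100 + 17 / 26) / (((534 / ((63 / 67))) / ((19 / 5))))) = -2061234 / 1937975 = -1.06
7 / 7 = 1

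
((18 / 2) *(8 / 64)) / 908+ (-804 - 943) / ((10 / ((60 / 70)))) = -38070309 / 254240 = -149.74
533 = 533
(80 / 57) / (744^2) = 5 / 1971972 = 0.00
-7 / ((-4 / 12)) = 21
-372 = -372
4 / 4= 1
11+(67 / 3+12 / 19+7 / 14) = 3929 / 114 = 34.46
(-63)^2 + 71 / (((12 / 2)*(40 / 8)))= 119141 / 30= 3971.37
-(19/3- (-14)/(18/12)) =-47/3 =-15.67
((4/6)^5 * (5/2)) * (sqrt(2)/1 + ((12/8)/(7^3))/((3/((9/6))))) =20/27783 + 80 * sqrt(2)/243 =0.47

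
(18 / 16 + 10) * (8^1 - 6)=89 / 4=22.25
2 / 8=1 / 4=0.25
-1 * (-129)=129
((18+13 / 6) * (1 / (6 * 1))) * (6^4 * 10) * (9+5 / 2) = 500940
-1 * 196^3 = -7529536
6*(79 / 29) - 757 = -21479 / 29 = -740.66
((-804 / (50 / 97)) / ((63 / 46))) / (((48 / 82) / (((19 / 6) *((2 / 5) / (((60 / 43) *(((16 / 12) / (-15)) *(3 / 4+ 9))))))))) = 5007031069 / 2457000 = 2037.86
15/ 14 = 1.07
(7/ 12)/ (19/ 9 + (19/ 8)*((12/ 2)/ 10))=210/ 1273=0.16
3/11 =0.27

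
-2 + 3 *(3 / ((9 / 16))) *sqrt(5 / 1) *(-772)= -12352 *sqrt(5)-2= -27621.91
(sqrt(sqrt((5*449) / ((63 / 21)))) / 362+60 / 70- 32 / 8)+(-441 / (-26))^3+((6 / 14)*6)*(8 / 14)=2245^(1 / 4)*3^(3 / 4) / 1086+4201098697 / 861224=4878.07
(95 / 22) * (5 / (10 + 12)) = 475 / 484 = 0.98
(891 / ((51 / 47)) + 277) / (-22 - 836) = -718 / 561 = -1.28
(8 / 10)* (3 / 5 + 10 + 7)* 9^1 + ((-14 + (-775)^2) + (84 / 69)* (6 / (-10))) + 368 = 345635369 / 575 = 601104.99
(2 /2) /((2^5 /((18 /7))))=0.08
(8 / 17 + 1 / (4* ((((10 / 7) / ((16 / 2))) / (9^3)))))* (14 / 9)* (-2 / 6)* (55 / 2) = -6682907 / 459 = -14559.71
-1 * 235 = -235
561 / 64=8.77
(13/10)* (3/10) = 39/100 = 0.39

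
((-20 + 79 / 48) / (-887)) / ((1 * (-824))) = -881 / 35082624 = -0.00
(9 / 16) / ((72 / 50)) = 25 / 64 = 0.39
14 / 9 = 1.56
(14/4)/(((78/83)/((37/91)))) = 3071/2028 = 1.51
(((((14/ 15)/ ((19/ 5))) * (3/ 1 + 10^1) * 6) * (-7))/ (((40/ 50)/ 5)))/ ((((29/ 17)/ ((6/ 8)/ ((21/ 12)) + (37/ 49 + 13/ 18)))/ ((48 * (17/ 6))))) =-127354.65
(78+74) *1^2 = 152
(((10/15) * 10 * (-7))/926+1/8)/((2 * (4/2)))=829/44448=0.02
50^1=50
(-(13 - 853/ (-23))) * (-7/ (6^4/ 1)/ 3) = 56/ 621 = 0.09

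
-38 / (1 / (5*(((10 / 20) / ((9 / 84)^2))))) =-74480 / 9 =-8275.56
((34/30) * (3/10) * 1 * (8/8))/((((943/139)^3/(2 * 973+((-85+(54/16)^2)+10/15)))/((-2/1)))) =-16418958769921/4025096673600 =-4.08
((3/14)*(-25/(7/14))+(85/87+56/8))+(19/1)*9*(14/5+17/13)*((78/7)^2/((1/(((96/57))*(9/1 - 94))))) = -53225269781/4263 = -12485402.25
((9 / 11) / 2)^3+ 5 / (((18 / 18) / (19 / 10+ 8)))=49.57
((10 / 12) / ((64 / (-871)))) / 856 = -4355 / 328704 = -0.01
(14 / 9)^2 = 196 / 81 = 2.42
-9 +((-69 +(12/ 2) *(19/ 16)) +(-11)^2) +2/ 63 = 25279/ 504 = 50.16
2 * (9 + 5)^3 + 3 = 5491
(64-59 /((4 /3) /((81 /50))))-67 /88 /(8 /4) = -35489 /4400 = -8.07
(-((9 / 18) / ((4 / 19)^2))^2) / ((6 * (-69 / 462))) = 10034717 / 70656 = 142.02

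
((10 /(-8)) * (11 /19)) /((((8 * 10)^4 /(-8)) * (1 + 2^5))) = 1 /233472000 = 0.00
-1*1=-1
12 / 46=6 / 23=0.26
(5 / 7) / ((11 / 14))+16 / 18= 178 / 99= 1.80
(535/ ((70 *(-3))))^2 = 11449/ 1764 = 6.49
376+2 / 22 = 4137 / 11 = 376.09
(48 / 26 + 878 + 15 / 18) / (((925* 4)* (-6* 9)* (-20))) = 68693 / 311688000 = 0.00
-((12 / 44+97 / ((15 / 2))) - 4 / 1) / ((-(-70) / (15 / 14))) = -31 / 220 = -0.14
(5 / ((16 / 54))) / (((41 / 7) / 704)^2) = 409812480 / 1681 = 243790.89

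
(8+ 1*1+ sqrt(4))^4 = 14641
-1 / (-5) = 1 / 5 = 0.20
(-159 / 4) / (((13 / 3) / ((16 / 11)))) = -1908 / 143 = -13.34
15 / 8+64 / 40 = 139 / 40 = 3.48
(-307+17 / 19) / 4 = -76.53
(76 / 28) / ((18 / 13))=247 / 126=1.96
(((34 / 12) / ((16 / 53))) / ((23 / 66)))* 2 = 9911 / 184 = 53.86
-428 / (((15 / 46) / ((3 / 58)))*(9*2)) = -4922 / 1305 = -3.77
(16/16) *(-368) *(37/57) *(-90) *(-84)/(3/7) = -80062080/19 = -4213793.68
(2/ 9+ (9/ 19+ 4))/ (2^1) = 803/ 342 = 2.35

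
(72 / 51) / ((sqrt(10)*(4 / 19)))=57*sqrt(10) / 85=2.12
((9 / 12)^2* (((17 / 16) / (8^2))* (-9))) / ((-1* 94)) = 0.00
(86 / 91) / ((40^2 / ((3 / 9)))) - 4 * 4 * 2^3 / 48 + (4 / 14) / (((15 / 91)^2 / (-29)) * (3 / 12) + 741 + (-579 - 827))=-24804506159607 / 9300877986400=-2.67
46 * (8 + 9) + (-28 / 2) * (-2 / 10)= 3924 / 5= 784.80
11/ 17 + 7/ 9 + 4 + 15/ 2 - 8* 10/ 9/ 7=24965/ 2142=11.65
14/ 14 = 1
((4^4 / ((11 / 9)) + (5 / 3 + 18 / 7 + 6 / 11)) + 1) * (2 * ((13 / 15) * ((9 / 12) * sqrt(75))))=29380 * sqrt(3) / 21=2423.22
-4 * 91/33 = -364/33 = -11.03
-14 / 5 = -2.80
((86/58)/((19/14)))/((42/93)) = 1333/551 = 2.42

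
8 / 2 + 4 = 8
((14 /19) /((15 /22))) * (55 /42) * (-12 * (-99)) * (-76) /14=-63888 /7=-9126.86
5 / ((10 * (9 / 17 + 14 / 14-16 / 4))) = -17 / 84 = -0.20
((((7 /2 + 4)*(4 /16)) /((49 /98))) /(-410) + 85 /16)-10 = -3081 /656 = -4.70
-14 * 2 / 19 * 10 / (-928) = 35 / 2204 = 0.02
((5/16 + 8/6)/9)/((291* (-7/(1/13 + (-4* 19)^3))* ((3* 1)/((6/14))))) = 5.63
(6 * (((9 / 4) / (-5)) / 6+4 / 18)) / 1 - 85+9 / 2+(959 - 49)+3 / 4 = 12467 / 15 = 831.13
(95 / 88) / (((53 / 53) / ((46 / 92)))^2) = 95 / 352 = 0.27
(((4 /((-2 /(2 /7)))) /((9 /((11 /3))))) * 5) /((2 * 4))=-55 /378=-0.15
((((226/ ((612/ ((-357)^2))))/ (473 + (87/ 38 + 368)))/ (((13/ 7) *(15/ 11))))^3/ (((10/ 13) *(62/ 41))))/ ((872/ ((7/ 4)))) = 152559215099396735862617/ 8261572362466410000000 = 18.47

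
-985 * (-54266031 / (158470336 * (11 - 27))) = -53452040535 / 2535525376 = -21.08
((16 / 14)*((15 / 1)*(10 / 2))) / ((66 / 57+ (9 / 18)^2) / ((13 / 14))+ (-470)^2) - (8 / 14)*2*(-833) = 727211622136 / 763877443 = 952.00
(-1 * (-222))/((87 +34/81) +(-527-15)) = -17982/36821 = -0.49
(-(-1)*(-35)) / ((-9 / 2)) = 70 / 9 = 7.78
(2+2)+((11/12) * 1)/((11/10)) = 29/6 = 4.83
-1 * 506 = -506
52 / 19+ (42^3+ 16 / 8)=1407762 / 19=74092.74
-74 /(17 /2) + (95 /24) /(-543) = -1930351 /221544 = -8.71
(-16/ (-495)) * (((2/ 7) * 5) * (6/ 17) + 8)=1472/ 5355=0.27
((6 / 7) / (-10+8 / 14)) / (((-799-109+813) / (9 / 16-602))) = -0.58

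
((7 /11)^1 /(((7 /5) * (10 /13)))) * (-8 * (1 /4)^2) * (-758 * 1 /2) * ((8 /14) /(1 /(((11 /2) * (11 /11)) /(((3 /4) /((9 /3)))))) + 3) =537043 /308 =1743.65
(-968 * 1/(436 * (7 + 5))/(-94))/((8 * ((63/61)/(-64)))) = -14762/968247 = -0.02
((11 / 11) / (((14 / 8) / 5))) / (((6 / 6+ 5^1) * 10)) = 1 / 21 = 0.05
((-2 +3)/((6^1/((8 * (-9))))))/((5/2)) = -24/5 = -4.80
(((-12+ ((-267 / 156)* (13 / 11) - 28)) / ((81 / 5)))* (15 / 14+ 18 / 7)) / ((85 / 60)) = -9245 / 1386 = -6.67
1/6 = 0.17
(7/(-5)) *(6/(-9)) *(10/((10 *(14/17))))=17/15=1.13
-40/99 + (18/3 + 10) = 15.60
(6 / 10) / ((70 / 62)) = 93 / 175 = 0.53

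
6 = 6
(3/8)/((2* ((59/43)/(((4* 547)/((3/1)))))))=23521/236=99.67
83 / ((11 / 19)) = 1577 / 11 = 143.36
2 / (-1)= -2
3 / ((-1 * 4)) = -3 / 4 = -0.75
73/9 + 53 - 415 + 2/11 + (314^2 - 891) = 9637778/99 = 97351.29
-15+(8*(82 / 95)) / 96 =-8509 / 570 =-14.93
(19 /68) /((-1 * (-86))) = 19 /5848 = 0.00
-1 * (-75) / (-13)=-75 / 13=-5.77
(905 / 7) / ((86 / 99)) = 89595 / 602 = 148.83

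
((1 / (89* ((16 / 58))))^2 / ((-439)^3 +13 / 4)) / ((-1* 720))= 841 / 30880621175304960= 0.00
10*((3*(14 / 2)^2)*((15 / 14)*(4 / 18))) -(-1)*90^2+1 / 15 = 8450.07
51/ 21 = 2.43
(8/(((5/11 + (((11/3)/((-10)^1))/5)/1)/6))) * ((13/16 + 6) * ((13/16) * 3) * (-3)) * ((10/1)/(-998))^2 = -789091875/1252973032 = -0.63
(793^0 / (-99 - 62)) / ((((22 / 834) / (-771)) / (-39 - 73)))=-5144112 / 253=-20332.46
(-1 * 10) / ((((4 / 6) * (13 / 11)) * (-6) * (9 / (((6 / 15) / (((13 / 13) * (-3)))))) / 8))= -88 / 351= -0.25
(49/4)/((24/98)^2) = 117649/576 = 204.25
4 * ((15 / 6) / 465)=2 / 93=0.02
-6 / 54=-1 / 9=-0.11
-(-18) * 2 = 36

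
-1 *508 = -508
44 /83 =0.53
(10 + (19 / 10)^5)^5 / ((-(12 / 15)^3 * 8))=-507528790852743863493387615280499 / 40960000000000000000000000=-12390839.62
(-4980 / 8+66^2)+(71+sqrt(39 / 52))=sqrt(3) / 2+7609 / 2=3805.37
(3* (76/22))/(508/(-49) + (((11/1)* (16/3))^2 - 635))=50274/13565387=0.00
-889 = -889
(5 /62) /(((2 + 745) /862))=2155 /23157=0.09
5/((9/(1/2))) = 5/18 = 0.28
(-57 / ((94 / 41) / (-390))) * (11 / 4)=5012865 / 188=26664.18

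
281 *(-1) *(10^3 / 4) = -70250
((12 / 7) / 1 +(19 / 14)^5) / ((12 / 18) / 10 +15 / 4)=50971245 / 30790424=1.66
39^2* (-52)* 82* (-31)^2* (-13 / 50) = 40511950596 / 25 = 1620478023.84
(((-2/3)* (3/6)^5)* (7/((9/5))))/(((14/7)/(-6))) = 35/144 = 0.24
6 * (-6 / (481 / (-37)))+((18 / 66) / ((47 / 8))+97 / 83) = 2222629 / 557843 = 3.98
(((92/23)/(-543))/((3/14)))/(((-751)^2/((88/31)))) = -0.00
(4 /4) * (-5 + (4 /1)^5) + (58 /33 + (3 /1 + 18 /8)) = 135433 /132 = 1026.01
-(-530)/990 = 53/99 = 0.54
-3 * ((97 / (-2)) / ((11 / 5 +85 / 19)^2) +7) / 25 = -14255877 / 20097800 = -0.71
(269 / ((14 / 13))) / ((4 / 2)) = 3497 / 28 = 124.89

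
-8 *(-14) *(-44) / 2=-2464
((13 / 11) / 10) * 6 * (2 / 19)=78 / 1045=0.07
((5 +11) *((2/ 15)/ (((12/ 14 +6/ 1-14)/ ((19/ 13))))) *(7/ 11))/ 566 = -7448/ 15175875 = -0.00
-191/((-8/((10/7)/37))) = 955/1036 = 0.92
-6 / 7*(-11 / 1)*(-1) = -66 / 7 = -9.43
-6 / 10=-3 / 5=-0.60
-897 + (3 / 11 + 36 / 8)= -892.23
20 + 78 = 98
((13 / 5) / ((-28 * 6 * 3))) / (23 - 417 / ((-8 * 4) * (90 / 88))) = -13 / 90069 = -0.00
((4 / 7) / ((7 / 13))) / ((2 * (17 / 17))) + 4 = 222 / 49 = 4.53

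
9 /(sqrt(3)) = 3 * sqrt(3) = 5.20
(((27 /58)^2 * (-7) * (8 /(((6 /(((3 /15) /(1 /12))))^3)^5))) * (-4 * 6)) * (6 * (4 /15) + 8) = 385263599616 /128326416015625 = 0.00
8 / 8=1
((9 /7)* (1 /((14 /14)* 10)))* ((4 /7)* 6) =0.44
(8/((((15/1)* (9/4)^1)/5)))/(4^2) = 2/27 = 0.07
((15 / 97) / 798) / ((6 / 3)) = 5 / 51604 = 0.00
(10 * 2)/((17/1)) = 20/17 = 1.18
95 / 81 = 1.17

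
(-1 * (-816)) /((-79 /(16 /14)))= -6528 /553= -11.80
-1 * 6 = -6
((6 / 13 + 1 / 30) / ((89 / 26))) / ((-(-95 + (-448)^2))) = -193 / 267813015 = -0.00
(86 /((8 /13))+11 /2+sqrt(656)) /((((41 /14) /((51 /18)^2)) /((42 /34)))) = 1666 * sqrt(41) /123+483973 /984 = 578.57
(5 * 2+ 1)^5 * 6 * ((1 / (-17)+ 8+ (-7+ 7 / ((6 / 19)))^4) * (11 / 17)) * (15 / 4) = 10327751512713085 / 83232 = 124083904180.04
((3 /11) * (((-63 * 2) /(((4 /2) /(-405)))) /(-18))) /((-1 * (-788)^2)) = 8505 /13660768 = 0.00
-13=-13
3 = 3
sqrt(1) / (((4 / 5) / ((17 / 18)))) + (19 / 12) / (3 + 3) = 13 / 9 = 1.44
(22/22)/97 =0.01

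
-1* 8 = -8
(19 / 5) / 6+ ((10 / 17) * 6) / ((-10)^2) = 341 / 510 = 0.67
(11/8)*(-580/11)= -145/2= -72.50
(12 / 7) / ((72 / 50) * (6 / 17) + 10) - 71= -1107251 / 15631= -70.84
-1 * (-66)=66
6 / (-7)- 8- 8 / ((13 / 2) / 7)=-1590 / 91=-17.47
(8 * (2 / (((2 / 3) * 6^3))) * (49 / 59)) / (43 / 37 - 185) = -0.00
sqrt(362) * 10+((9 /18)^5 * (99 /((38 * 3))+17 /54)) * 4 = 607 /4104+10 * sqrt(362) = 190.41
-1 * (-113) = 113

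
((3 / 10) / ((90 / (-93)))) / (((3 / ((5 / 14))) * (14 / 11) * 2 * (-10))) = 341 / 235200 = 0.00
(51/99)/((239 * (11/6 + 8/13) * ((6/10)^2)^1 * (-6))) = -5525/13557753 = -0.00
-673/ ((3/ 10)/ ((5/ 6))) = -16825/ 9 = -1869.44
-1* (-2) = 2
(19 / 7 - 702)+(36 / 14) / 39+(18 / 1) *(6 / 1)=-53801 / 91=-591.22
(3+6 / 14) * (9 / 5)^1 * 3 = 648 / 35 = 18.51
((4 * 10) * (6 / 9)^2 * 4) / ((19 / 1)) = 640 / 171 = 3.74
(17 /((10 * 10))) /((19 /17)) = 289 /1900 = 0.15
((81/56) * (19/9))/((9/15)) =285/56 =5.09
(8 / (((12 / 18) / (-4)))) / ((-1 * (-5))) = -48 / 5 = -9.60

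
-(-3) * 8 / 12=2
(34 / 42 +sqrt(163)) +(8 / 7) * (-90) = -2143 / 21 +sqrt(163) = -89.28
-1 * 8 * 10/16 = -5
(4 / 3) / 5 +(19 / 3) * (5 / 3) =487 / 45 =10.82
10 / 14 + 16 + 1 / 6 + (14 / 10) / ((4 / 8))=4133 / 210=19.68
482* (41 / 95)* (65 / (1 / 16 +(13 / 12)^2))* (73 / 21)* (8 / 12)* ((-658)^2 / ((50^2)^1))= 4639923774304 / 1056875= 4390229.47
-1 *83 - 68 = -151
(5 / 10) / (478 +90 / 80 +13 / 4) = 4 / 3859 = 0.00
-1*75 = -75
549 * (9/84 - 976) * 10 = -75007125/14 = -5357651.79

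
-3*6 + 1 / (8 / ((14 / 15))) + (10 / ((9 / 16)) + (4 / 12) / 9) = -37 / 540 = -0.07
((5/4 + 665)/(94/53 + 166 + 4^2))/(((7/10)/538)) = 37994905/13636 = 2786.37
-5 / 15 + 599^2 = 1076402 / 3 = 358800.67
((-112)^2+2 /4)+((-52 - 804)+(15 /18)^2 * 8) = 210493 /18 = 11694.06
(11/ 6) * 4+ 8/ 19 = 7.75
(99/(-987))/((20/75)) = -495/1316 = -0.38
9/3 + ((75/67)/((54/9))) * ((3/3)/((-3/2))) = 578/201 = 2.88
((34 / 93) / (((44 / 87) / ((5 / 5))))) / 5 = 493 / 3410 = 0.14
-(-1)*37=37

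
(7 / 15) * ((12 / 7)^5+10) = 416902 / 36015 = 11.58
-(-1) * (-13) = -13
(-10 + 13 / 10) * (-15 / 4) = 261 / 8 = 32.62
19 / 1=19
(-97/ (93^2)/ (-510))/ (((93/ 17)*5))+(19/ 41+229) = 229.46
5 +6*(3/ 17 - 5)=-407/ 17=-23.94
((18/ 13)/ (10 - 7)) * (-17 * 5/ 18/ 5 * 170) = -2890/ 39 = -74.10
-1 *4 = -4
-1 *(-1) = 1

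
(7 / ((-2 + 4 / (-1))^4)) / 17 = 7 / 22032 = 0.00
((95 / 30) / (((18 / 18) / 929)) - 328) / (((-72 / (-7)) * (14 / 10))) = 78415 / 432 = 181.52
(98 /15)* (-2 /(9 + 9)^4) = -49 /393660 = -0.00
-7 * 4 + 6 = -22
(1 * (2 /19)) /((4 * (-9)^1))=-1 /342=-0.00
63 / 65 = 0.97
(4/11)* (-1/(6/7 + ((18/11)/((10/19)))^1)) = -140/1527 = -0.09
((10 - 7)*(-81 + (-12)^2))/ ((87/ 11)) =693/ 29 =23.90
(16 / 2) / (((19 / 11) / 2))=176 / 19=9.26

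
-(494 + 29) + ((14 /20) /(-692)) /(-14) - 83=-606.00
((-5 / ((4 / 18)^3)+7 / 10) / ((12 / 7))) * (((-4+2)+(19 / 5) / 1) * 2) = -382137 / 400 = -955.34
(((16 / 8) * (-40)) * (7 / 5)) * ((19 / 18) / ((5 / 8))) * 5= -8512 / 9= -945.78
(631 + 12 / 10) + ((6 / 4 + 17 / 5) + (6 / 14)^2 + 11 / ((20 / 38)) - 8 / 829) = 26735687 / 40621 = 658.17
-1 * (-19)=19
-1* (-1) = 1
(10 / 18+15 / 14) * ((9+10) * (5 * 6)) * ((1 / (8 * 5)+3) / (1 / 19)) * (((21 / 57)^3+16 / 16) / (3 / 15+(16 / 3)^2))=1339842075 / 685748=1953.84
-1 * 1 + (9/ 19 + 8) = 142/ 19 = 7.47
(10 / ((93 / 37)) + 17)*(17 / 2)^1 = 33167 / 186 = 178.32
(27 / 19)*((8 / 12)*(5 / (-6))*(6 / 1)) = -90 / 19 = -4.74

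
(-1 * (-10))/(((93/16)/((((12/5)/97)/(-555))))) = -128/1668885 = -0.00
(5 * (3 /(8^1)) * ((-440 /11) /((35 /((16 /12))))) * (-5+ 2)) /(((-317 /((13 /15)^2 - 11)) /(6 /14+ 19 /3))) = 1309808 /698985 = 1.87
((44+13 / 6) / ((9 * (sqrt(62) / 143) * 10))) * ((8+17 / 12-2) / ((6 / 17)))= 59931443 * sqrt(62) / 2410560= 195.76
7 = 7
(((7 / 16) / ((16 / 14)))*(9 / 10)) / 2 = 441 / 2560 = 0.17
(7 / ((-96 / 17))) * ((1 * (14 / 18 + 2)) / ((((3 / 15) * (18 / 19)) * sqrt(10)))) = -56525 * sqrt(10) / 31104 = -5.75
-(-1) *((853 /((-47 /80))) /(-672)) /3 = 4265 /5922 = 0.72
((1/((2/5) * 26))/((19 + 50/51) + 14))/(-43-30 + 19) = -85/1622088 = -0.00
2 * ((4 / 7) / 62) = 4 / 217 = 0.02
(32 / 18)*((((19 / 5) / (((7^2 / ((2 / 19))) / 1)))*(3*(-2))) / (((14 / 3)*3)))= -32 / 5145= -0.01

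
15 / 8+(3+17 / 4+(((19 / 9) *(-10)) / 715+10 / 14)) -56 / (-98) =748193 / 72072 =10.38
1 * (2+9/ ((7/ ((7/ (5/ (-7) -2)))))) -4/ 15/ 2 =-413/ 285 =-1.45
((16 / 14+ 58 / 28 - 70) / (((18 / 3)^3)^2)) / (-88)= 85 / 5225472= 0.00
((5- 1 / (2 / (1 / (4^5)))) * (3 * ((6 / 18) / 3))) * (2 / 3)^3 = 3413 / 6912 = 0.49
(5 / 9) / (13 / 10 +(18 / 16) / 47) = 9400 / 22401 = 0.42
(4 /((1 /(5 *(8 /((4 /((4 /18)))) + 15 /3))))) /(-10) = -98 /9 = -10.89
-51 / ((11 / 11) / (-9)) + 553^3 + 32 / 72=1522015528 / 9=169112836.44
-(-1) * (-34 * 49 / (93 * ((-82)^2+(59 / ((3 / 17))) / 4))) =-6664 / 2532421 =-0.00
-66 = -66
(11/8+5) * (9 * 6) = 1377/4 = 344.25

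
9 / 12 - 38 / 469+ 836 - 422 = 777919 / 1876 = 414.67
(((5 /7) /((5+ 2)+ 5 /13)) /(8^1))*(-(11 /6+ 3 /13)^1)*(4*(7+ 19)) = -1495 /576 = -2.60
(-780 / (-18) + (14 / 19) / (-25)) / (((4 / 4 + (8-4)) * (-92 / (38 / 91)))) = -30854 / 784875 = -0.04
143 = 143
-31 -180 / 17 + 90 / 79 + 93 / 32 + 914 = 37666627 / 42976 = 876.46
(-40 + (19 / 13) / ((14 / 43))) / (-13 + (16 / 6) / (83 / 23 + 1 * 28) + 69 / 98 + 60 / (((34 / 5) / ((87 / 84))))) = 1677400557 / 145151708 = 11.56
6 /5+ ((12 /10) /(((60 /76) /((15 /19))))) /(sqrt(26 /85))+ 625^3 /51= 3 * sqrt(2210) /65+ 1220703431 /255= 4787074.45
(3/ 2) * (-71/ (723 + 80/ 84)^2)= -93933/ 462262418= -0.00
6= 6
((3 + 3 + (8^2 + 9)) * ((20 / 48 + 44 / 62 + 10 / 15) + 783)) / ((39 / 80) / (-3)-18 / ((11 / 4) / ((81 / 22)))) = -2555.42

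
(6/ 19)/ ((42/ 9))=9/ 133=0.07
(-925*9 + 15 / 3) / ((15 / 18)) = -9984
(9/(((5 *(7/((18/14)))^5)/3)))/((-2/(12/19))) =-9565938/26835148655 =-0.00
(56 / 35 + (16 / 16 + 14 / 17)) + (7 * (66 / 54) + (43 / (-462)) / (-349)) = 492539309 / 41115690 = 11.98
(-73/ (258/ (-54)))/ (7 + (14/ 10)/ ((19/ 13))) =6935/ 3612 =1.92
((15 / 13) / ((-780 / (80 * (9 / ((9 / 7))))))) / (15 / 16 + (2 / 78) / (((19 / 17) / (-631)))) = 0.06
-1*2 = -2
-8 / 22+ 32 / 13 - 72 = -9996 / 143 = -69.90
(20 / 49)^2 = 0.17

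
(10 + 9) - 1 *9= 10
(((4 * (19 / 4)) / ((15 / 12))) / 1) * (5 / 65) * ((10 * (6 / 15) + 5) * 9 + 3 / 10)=95.06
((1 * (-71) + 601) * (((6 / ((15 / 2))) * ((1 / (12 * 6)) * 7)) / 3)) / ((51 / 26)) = 7.01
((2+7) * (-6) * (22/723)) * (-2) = 792/241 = 3.29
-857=-857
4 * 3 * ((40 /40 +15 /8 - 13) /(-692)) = 243 /1384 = 0.18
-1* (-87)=87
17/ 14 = 1.21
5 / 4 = 1.25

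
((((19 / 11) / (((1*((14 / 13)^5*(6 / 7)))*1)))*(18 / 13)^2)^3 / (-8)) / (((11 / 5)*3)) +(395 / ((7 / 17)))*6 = 38218115554475347708725 / 6640444568693669888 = 5755.35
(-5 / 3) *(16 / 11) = -80 / 33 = -2.42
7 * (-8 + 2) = -42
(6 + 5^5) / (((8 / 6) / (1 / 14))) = 9393 / 56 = 167.73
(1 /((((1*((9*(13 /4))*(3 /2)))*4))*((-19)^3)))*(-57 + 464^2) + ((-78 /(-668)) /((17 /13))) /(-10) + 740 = 101131124006897 /136698361020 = 739.81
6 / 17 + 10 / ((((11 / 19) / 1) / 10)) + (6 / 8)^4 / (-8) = 66270421 / 382976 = 173.04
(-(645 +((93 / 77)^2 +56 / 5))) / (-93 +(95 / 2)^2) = -77985176 / 256518185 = -0.30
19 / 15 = 1.27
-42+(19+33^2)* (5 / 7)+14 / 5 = 26328 / 35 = 752.23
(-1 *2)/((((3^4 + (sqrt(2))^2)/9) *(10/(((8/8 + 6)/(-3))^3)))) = 343/1245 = 0.28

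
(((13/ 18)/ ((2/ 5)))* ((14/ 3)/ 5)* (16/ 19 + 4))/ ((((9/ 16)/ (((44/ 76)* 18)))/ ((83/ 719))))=122298176/ 7008093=17.45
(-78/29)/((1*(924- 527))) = -78/11513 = -0.01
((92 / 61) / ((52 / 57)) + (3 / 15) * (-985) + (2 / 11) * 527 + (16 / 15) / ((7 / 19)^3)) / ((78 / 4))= -7019060696 / 1750313565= -4.01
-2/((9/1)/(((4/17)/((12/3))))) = -2/153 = -0.01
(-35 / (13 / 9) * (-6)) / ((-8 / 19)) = -17955 / 52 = -345.29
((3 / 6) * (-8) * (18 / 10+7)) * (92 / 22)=-736 / 5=-147.20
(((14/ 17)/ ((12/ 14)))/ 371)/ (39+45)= 1/ 32436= 0.00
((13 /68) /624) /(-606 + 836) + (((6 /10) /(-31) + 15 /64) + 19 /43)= 657348187 /1000709760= 0.66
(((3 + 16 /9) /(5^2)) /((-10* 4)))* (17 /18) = -731 /162000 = -0.00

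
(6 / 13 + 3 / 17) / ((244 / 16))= 564 / 13481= 0.04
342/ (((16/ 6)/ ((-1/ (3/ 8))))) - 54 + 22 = -374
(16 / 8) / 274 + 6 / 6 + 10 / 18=1927 / 1233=1.56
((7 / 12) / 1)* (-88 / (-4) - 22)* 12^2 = 0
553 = 553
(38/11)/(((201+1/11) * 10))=19/11060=0.00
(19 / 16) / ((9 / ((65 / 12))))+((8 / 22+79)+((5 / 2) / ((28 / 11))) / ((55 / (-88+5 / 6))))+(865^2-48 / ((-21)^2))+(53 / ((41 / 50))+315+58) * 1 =748741.05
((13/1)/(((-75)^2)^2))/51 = 13/1613671875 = 0.00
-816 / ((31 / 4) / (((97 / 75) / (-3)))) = 105536 / 2325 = 45.39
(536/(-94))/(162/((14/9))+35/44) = -82544/1519087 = -0.05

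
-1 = -1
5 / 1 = 5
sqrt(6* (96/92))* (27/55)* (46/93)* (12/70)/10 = 648* sqrt(23)/298375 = 0.01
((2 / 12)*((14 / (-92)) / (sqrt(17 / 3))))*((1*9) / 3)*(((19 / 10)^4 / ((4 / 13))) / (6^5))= -11859211*sqrt(51) / 486466560000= -0.00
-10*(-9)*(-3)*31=-8370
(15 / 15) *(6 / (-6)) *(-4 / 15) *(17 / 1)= 68 / 15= 4.53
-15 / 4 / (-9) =5 / 12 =0.42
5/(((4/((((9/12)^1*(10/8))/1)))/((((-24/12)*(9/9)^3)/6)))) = -25/64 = -0.39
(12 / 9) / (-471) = -4 / 1413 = -0.00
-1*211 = -211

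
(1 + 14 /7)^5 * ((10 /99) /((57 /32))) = 13.78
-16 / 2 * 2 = -16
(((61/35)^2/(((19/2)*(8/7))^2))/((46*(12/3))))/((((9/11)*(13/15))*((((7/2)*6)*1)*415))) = 40931/1806121699200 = 0.00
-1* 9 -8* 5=-49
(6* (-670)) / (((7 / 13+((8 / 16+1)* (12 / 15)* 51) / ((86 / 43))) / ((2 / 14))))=-65325 / 3542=-18.44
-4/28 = -1/7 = -0.14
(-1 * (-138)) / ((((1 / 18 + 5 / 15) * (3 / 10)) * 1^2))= 8280 / 7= 1182.86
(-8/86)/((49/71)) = -284/2107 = -0.13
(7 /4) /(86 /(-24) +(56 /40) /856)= -22470 /45989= -0.49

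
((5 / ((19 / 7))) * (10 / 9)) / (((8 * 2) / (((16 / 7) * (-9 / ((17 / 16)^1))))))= -800 / 323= -2.48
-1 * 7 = -7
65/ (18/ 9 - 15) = -5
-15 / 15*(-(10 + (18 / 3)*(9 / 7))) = 124 / 7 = 17.71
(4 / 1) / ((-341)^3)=-4 / 39651821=-0.00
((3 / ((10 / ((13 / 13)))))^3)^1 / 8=27 / 8000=0.00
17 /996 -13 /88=-2863 /21912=-0.13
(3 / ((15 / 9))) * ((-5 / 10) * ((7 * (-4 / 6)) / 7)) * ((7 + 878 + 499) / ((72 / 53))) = 9169 / 15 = 611.27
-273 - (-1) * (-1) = -274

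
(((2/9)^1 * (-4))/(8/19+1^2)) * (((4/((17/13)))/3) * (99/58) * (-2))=86944/39933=2.18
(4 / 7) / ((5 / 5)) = 0.57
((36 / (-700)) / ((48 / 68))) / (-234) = 17 / 54600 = 0.00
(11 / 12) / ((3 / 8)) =22 / 9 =2.44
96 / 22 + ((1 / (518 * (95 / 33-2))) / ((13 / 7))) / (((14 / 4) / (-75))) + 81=91659552 / 1074073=85.34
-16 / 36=-4 / 9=-0.44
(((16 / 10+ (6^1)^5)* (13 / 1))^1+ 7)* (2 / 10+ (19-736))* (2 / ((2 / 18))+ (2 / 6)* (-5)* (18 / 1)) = 21743941632 / 25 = 869757665.28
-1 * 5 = -5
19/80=0.24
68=68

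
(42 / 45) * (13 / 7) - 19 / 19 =11 / 15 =0.73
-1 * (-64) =64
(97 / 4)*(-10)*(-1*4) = 970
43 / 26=1.65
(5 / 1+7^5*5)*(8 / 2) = 336160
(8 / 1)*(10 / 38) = 40 / 19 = 2.11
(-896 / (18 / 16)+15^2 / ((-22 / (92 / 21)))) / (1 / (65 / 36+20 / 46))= -77245645 / 40986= -1884.68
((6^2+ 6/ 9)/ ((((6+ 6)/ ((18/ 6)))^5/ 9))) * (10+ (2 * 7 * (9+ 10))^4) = 413028952545/ 256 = 1613394345.88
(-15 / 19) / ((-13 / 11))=165 / 247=0.67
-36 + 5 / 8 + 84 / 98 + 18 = -16.52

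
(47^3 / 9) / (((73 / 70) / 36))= 29070440 / 73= 398225.21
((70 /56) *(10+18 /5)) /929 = 0.02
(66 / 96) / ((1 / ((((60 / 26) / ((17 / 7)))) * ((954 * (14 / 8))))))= 3856545 / 3536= 1090.65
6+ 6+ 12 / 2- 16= 2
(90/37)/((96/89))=1335/592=2.26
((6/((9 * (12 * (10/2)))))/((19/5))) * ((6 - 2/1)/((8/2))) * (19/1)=1/18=0.06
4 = 4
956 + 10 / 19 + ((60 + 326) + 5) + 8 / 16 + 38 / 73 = 3740869 / 2774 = 1348.55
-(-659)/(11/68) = 44812/11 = 4073.82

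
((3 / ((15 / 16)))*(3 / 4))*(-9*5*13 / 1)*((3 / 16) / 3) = -351 / 4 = -87.75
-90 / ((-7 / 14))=180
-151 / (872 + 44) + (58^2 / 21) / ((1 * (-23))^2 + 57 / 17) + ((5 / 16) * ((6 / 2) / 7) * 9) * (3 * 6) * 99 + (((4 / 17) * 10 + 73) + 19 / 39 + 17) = 12316418580299 / 5496137400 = 2240.92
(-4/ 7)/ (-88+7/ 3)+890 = 1601122/ 1799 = 890.01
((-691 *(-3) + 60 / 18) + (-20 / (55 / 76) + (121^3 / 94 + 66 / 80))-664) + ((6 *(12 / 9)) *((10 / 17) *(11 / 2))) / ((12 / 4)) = 21347295931 / 1054680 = 20240.54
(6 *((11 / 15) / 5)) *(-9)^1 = -198 / 25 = -7.92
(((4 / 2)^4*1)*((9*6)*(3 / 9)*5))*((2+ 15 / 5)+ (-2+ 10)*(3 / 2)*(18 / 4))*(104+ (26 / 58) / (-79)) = 20241804960 / 2291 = 8835357.90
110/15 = 22/3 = 7.33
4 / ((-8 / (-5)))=5 / 2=2.50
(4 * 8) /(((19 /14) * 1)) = 448 /19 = 23.58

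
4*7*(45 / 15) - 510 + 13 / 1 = -413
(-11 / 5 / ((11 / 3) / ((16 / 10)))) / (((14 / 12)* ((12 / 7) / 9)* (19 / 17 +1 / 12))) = -22032 / 6125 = -3.60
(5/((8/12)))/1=15/2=7.50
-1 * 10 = -10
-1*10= -10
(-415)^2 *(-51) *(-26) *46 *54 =567271949400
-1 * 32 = -32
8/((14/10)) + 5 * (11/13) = 905/91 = 9.95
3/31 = 0.10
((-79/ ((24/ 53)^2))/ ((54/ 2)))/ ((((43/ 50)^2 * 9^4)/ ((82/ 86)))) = -5686469375/ 2028157420176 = -0.00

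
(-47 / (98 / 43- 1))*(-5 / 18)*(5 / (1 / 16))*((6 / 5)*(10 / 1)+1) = 1050920 / 99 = 10615.35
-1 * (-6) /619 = 6 /619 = 0.01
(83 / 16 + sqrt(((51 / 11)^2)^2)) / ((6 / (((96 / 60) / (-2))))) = -51659 / 14520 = -3.56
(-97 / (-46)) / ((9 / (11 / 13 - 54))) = -12.45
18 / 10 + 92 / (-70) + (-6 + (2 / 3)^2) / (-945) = 4181 / 8505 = 0.49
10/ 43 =0.23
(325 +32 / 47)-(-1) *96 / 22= 170633 / 517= 330.04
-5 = -5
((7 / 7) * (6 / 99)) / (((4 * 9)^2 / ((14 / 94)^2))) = 49 / 47237256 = 0.00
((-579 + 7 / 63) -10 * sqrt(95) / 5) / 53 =-11.29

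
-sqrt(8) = -2* sqrt(2) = -2.83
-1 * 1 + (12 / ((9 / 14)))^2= 3127 / 9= 347.44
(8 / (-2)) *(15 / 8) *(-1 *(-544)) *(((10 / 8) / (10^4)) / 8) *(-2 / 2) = 51 / 800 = 0.06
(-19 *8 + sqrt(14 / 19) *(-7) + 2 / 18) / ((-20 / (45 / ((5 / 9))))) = 567 *sqrt(266) / 380 + 12303 / 20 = 639.49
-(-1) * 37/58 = 37/58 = 0.64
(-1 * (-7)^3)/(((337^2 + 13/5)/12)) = 3430/94643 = 0.04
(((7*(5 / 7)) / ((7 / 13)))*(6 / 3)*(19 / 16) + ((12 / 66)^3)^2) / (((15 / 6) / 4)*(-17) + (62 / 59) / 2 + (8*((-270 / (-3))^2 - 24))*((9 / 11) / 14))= 129085003721 / 22041493489983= 0.01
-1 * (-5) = 5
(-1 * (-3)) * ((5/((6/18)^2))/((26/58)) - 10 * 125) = -44835/13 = -3448.85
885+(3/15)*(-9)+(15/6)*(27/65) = 114951/130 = 884.24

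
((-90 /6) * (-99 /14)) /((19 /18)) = 13365 /133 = 100.49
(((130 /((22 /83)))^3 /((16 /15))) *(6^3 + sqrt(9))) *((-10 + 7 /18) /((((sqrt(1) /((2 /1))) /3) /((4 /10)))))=-5949282133699125 /10648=-558722965223.43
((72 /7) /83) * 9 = 648 /581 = 1.12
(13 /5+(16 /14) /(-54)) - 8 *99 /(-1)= 750877 /945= 794.58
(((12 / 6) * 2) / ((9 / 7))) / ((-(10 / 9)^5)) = -45927 / 25000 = -1.84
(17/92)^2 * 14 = 2023/4232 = 0.48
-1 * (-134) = 134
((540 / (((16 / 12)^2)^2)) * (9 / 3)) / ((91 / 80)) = 164025 / 364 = 450.62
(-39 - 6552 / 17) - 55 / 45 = -425.63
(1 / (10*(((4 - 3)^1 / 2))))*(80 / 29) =16 / 29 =0.55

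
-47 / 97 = -0.48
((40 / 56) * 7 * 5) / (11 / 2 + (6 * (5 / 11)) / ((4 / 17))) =275 / 188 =1.46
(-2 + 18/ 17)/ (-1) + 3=3.94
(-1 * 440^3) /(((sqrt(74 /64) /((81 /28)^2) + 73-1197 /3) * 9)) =60857153280 * sqrt(74) /45748326103 + 1328229726024960 /45748326103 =29044.85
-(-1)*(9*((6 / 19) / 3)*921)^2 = 274830084 / 361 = 761302.17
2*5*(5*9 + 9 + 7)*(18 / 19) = 577.89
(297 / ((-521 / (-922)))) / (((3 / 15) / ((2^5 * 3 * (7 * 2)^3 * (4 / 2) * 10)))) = 7213444761600 / 521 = 13845383419.58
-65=-65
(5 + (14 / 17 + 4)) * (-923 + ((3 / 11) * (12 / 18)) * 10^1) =-9049.26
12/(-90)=-2/15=-0.13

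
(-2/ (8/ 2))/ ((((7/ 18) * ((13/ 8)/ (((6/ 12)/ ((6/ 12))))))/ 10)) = -720/ 91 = -7.91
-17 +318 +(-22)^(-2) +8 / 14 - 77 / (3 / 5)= 1760813 / 10164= 173.24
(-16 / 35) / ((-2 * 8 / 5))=1 / 7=0.14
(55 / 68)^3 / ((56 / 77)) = 1830125 / 2515456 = 0.73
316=316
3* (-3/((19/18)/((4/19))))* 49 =-31752/361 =-87.96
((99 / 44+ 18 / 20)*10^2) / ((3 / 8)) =840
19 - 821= -802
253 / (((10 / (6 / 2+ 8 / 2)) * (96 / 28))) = 12397 / 240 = 51.65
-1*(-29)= 29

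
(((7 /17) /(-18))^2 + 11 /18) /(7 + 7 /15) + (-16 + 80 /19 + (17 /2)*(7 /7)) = -213043255 /66419136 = -3.21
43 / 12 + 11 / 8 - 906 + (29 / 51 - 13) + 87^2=2715455 / 408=6655.53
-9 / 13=-0.69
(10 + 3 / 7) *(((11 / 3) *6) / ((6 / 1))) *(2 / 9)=1606 / 189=8.50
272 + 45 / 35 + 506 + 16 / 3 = 16477 / 21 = 784.62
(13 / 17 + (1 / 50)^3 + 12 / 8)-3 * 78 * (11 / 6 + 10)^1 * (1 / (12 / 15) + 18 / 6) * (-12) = 300095187517 / 2125000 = 141221.26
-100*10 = -1000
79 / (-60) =-79 / 60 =-1.32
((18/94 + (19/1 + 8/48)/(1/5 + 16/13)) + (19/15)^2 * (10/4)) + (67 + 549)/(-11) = -2517784/65565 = -38.40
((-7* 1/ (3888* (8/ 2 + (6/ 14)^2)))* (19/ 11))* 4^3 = -26068/ 547965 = -0.05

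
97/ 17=5.71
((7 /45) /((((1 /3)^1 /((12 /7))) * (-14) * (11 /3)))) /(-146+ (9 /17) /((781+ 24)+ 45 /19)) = 312936 /2931675593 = 0.00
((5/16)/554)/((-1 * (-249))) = 5/2207136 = 0.00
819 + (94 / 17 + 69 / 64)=898261 / 1088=825.61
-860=-860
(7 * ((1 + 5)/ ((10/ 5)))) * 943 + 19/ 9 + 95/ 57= 178261/ 9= 19806.78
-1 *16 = -16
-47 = -47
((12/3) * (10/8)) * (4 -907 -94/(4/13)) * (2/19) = -12085/19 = -636.05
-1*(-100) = 100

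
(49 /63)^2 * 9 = 49 /9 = 5.44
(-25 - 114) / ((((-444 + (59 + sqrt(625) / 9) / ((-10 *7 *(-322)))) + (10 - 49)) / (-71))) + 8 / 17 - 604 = -259829421255 / 416418502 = -623.96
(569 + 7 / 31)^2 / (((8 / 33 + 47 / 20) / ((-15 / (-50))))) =61653500568 / 1644271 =37495.95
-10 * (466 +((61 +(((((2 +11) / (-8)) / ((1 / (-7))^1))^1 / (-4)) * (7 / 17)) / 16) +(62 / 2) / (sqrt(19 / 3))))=-22931855 / 4352 - 310 * sqrt(57) / 19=-5392.45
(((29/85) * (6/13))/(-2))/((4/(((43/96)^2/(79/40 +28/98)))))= -375347/214875648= -0.00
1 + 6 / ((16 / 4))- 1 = 1.50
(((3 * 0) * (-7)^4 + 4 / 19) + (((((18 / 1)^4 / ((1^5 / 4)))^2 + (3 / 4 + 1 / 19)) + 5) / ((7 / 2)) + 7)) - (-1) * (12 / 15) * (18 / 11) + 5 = 737014963544927 / 14630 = 50376962648.32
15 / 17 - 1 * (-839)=14278 / 17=839.88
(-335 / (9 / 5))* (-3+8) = -8375 / 9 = -930.56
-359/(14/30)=-5385/7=-769.29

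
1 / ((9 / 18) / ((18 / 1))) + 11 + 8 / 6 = 145 / 3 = 48.33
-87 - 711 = -798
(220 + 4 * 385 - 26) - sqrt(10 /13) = 1733.12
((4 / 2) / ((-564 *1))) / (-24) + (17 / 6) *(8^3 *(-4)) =-39272447 / 6768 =-5802.67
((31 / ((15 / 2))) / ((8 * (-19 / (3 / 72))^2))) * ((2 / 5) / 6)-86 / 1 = -16094246369 / 187142400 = -86.00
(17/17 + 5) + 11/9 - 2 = 47/9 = 5.22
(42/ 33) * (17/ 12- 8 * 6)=-3913/ 66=-59.29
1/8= 0.12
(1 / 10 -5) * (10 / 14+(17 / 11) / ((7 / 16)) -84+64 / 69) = 2931607 / 7590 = 386.25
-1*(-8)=8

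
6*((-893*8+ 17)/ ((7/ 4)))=-171048/ 7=-24435.43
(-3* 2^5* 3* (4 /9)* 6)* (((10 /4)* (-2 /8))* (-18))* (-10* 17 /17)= 86400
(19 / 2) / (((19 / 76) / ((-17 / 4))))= -323 / 2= -161.50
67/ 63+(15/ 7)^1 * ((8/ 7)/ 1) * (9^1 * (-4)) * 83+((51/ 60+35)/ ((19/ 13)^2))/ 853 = -19871300317567/ 2715969060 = -7316.47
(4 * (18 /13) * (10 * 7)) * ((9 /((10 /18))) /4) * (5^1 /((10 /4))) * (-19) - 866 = -786914 /13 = -60531.85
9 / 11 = 0.82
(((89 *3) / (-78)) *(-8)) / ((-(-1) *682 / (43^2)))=329122 / 4433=74.24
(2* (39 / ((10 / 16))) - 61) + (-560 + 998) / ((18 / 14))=6067 / 15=404.47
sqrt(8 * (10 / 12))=2 * sqrt(15) / 3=2.58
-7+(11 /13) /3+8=50 /39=1.28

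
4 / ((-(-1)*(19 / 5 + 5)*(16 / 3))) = 15 / 176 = 0.09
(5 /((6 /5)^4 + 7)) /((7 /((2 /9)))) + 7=2507161 /357273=7.02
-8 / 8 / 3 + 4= 11 / 3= 3.67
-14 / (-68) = 7 / 34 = 0.21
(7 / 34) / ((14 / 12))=3 / 17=0.18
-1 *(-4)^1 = 4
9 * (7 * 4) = 252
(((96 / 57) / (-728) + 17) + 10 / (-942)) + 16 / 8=18.99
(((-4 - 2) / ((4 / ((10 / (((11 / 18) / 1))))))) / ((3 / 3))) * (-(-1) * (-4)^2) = -4320 / 11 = -392.73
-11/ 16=-0.69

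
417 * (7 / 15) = 973 / 5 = 194.60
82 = 82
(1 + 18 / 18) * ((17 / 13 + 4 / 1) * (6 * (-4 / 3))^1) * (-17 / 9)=6256 / 39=160.41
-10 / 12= -5 / 6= -0.83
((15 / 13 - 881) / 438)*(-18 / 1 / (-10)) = -17157 / 4745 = -3.62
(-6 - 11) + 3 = -14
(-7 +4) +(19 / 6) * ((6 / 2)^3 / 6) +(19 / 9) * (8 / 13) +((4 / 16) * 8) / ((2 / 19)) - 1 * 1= 14297 / 468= 30.55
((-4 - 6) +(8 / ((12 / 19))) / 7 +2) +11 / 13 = -1459 / 273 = -5.34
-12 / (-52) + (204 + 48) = 3279 / 13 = 252.23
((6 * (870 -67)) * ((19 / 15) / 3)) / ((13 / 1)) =156.48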